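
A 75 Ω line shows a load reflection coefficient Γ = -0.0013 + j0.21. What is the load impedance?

Z_L = Z_0·(1 + Γ)/(1 − Γ) = 75·(0.999 + j0.21)/(1 − j0.21)

Z_L ≈ 68.5 + j30.1 Ω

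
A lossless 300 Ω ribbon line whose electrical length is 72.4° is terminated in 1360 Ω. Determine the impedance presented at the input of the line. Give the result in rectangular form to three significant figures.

Z_in ≈ 72.5 − j90.1 Ω

tan(βl) = tan(72.4°) = 3.15
Z_in = Z_0·(Z_L + jZ_0·tanβl)/(Z_0 + jZ_L·tanβl)
     = 300·(1360 + j946)/(300 + j4290)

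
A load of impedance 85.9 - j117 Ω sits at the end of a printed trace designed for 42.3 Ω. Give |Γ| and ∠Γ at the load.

Γ ≈ 0.719 ∠ -27.2°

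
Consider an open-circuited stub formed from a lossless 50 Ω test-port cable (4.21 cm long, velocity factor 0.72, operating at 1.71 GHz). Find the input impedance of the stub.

Z_in ≈ +j28.9 Ω

λ = v/f = 0.72·c / 1.71 GHz = 0.126 m
βl = 2π·l/λ = 2π × 0.333 = 120°
tan(βl) = -1.73
For an open-circuited stub, Z_in = −jZ_0·cot(βl) = −jZ_0/tan(βl)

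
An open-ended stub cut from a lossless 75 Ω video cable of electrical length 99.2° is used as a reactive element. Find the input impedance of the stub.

Z_in ≈ +j12.1 Ω

tan(βl) = -6.17
For an open-ended stub, Z_in = −jZ_0·cot(βl) = −jZ_0/tan(βl)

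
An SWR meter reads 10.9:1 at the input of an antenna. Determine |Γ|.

|Γ| = (S − 1)/(S + 1) = (10.9 − 1)/(10.9 + 1) = 9.9/11.9

|Γ| ≈ 0.832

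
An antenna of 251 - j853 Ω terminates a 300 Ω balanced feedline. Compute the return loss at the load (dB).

Γ = (-49 − j853)/(551 − j853), |Γ| = 0.841
RL = −20·log₁₀|Γ| = −20·log₁₀(0.841)

RL ≈ 1.5 dB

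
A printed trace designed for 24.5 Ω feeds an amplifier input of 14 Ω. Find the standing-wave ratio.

VSWR ≈ 1.75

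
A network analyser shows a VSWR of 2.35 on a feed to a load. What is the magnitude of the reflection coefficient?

|Γ| ≈ 0.403

|Γ| = (S − 1)/(S + 1) = (2.35 − 1)/(2.35 + 1) = 1.35/3.35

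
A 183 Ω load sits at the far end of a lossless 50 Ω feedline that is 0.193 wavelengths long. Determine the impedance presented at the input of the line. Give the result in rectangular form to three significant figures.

βl = 2π × 0.193 = 69.5°
tan(βl) = tan(69.5°) = 2.67
Z_in = Z_0·(Z_L + jZ_0·tanβl)/(Z_0 + jZ_L·tanβl)
     = 50·(183 + j134)/(50 + j489)

Z_in ≈ 15.4 − j17.1 Ω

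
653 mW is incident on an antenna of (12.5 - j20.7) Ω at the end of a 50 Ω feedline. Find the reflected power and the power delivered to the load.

P_reflected ≈ 276 mW; P_delivered ≈ 377 mW

|Γ| = |(-37.5 − j20.7)/(62.5 − j20.7)| = 0.651
|Γ|² = 0.423
P_refl = |Γ|²·P_inc = 276 mW, P_del = (1 − |Γ|²)·P_inc = 377 mW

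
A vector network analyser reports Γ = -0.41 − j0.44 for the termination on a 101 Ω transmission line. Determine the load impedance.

Z_L = Z_0·(1 + Γ)/(1 − Γ) = 101·(0.59 − j0.44)/(1.41 + j0.44)

Z_L ≈ 29.5 − j40.7 Ω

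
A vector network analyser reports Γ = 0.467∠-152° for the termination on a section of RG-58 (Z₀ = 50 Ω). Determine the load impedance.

Z_L ≈ 19.1 − j10.7 Ω

Z_L = Z_0·(1 + Γ)/(1 − Γ) = 50·(0.588 − j0.219)/(1.41 + j0.219)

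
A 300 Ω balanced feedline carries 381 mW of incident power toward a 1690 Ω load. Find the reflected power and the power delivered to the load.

P_reflected ≈ 186 mW; P_delivered ≈ 195 mW

Γ = (1690 − 300)/(1690 + 300) = 0.698
|Γ|² = 0.488
P_refl = |Γ|²·P_inc = 186 mW, P_del = (1 − |Γ|²)·P_inc = 195 mW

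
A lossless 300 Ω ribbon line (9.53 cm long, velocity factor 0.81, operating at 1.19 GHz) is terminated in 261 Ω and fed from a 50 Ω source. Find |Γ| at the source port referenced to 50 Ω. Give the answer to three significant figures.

λ = v/f = 0.81·c / 1.19 GHz = 0.204 m
βl = 2π·l/λ = 2π × 0.467 = 168°
tan(βl) = -0.212
Z_in = Z_0·(Z_L + jZ_0·tanβl)/(Z_0 + jZ_L·tanβl) = 264 − j15 Ω
Γ_s = (Z_in − Z_s)/(Z_in + Z_s) = (214 − j15)/(314 − j15), |Γ_s| = 0.682

|Γ| ≈ 0.682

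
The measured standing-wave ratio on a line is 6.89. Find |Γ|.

|Γ| = (S − 1)/(S + 1) = (6.89 − 1)/(6.89 + 1) = 5.89/7.89

|Γ| ≈ 0.747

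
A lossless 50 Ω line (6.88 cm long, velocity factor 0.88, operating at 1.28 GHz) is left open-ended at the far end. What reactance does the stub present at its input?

λ = v/f = 0.88·c / 1.28 GHz = 0.206 m
βl = 2π·l/λ = 2π × 0.334 = 120°
tan(βl) = -1.73
For an open-ended stub, Z_in = −jZ_0·cot(βl) = −jZ_0/tan(βl)

X_in ≈ 29 Ω (inductive)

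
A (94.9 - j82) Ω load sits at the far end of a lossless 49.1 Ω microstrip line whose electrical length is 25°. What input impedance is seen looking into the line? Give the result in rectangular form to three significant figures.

Z_in ≈ 29.1 − j48 Ω

tan(βl) = tan(25°) = 0.466
Z_in = Z_0·(Z_L + jZ_0·tanβl)/(Z_0 + jZ_L·tanβl)
     = 49.1·(94.9 − j59.1)/(87.3 + j44.3)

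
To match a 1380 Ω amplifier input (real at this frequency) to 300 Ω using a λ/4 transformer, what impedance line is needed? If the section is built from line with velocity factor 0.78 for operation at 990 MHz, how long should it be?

Z_qwt = √(Z_0·R_L) = √(300 × 1380) = √414000
λ = 0.78·c/f = 0.236 m, so l = λ/4 = 0.0591 m

Z_qwt ≈ 643 Ω; length ≈ 5.91 cm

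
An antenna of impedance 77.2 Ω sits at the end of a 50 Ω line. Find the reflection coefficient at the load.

Γ = 0.214

Γ = (Z_L − Z_0)/(Z_L + Z_0) = (77.2 − 50)/(77.2 + 50) = 27.2/127.2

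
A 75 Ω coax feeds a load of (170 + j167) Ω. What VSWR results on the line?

Γ = (Z_L − Z_0)/(Z_L + Z_0) = (95 + j167)/(245 + j167)
|Γ| = 192/297 = 0.648
VSWR = (1 + |Γ|)/(1 − |Γ|) = 1.65/0.352

VSWR ≈ 4.68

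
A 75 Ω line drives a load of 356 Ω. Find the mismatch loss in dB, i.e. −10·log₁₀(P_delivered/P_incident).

mismatch loss ≈ 2.4 dB

Γ = (356 − 75)/(356 + 75) = 0.652
|Γ|² = 0.425, so P_del/P_inc = 1 − |Γ|² = 0.575
ML = −10·log₁₀(1 − |Γ|²)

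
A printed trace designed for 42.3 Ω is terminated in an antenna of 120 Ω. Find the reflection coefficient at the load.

Γ = 0.479

Γ = (Z_L − Z_0)/(Z_L + Z_0) = (120 − 42.3)/(120 + 42.3) = 77.7/162.3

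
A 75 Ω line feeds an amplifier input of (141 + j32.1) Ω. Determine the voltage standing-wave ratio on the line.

VSWR ≈ 2.01

Γ = (Z_L − Z_0)/(Z_L + Z_0) = (66 + j32.1)/(216 + j32.1)
|Γ| = 73.4/218 = 0.336
VSWR = (1 + |Γ|)/(1 − |Γ|) = 1.34/0.664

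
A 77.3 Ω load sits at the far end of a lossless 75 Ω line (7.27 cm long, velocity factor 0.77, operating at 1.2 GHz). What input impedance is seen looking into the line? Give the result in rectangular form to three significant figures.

Z_in ≈ 75 + j2.27 Ω

λ = v/f = 0.77·c / 1.2 GHz = 0.193 m
βl = 2π·l/λ = 2π × 0.378 = 136°
tan(βl) = tan(136°) = -0.967
Z_in = Z_0·(Z_L + jZ_0·tanβl)/(Z_0 + jZ_L·tanβl)
     = 75·(77.3 − j72.5)/(75 − j74.8)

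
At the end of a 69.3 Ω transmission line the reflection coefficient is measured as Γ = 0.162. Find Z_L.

Z_L = Z_0·(1 + Γ)/(1 − Γ) = 69.3·(1.16)/(0.838)

Z_L ≈ 96.1 Ω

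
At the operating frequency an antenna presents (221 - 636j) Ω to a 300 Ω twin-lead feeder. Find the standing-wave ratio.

VSWR ≈ 8.07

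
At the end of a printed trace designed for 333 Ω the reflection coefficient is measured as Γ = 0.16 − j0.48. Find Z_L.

Z_L ≈ 265 − j342 Ω

Z_L = Z_0·(1 + Γ)/(1 − Γ) = 333·(1.16 − j0.48)/(0.84 + j0.48)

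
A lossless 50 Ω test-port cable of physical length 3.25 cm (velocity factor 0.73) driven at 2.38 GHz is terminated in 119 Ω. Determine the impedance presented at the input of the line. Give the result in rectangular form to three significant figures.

Z_in ≈ 30 + j28.3 Ω

λ = v/f = 0.73·c / 2.38 GHz = 0.092 m
βl = 2π·l/λ = 2π × 0.353 = 127°
tan(βl) = tan(127°) = -1.32
Z_in = Z_0·(Z_L + jZ_0·tanβl)/(Z_0 + jZ_L·tanβl)
     = 50·(119 − j66)/(50 − j157)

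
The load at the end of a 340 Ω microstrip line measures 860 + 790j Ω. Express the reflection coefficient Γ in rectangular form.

Γ = (Z_L − Z_0)/(Z_L + Z_0) = (520 + j790)/(1200 + j790)

Γ ≈ 0.605 + j0.26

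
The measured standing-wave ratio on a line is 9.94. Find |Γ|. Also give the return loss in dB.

|Γ| = (S − 1)/(S + 1) = (9.94 − 1)/(9.94 + 1) = 8.94/10.9
RL = −20·log₁₀|Γ| = −20·log₁₀(0.817)

|Γ| ≈ 0.817; return loss ≈ 1.75 dB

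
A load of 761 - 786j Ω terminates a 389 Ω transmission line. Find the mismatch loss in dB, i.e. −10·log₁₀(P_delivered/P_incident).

mismatch loss ≈ 2.14 dB

Γ = (372 − j786)/(1150 − j786), |Γ| = 0.624
|Γ|² = 0.39, so P_del/P_inc = 1 − |Γ|² = 0.61
ML = −10·log₁₀(1 − |Γ|²)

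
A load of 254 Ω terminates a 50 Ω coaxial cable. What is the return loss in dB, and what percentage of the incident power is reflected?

RL ≈ 3.46 dB; 45% of incident power reflected

Γ = (254 − 50)/(254 + 50) = 0.671
RL = −20·log₁₀(0.671) = 3.46 dB
P_refl/P_inc = |Γ|² = 0.45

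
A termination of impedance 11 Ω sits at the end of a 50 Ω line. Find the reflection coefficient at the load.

Γ = -0.639

Γ = (Z_L − Z_0)/(Z_L + Z_0) = (11 − 50)/(11 + 50) = -39/61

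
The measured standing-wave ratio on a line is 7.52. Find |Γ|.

|Γ| = (S − 1)/(S + 1) = (7.52 − 1)/(7.52 + 1) = 6.52/8.52

|Γ| ≈ 0.765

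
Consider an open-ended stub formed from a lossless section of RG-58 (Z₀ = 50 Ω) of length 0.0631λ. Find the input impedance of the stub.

βl = 2π × 0.0631 = 22.7°
tan(βl) = 0.419
For an open-ended stub, Z_in = −jZ_0·cot(βl) = −jZ_0/tan(βl)

Z_in ≈ −j119 Ω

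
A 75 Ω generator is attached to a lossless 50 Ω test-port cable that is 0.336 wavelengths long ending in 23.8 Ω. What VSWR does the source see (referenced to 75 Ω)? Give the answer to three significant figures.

βl = 2π × 0.336 = 121°
tan(βl) = -1.67
Z_in = Z_0·(Z_L + jZ_0·tanβl)/(Z_0 + jZ_L·tanβl) = 55.2 − j39.6 Ω
Γ_s = (Z_in − Z_s)/(Z_in + Z_s) = (-19.8 − j39.6)/(130 − j39.6), |Γ_s| = 0.325
VSWR = (1 + |Γ_s|)/(1 − |Γ_s|)

VSWR ≈ 1.96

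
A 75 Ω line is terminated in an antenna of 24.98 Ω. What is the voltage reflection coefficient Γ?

Γ = (Z_L − Z_0)/(Z_L + Z_0) = (24.98 − 75)/(24.98 + 75) = -50.02/99.98

Γ = -0.5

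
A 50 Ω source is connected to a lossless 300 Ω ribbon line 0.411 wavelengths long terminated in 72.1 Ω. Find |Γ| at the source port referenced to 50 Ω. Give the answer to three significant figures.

βl = 2π × 0.411 = 148°
tan(βl) = -0.626
Z_in = Z_0·(Z_L + jZ_0·tanβl)/(Z_0 + jZ_L·tanβl) = 98.1 − j173 Ω
Γ_s = (Z_in − Z_s)/(Z_in + Z_s) = (48.1 − j173)/(148 − j173), |Γ_s| = 0.788

|Γ| ≈ 0.788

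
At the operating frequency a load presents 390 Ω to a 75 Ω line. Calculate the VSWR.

VSWR ≈ 5.2

For a purely resistive load, VSWR = R_L/Z_0 or Z_0/R_L (whichever > 1) = 390/75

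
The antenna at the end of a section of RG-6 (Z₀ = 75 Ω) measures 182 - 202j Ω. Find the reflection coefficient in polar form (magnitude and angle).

Γ = (Z_L − Z_0)/(Z_L + Z_0) = (107 − j202)/(257 − j202)
|Γ| = 229/327 = 0.699

Γ ≈ 0.699 ∠ -23.9°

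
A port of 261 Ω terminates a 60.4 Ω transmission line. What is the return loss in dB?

Γ = (261 − 60.4)/(261 + 60.4) = 0.624
RL = −20·log₁₀|Γ| = −20·log₁₀(0.624)

RL ≈ 4.09 dB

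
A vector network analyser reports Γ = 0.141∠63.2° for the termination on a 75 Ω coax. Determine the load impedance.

Z_L ≈ 82.3 + j21.1 Ω

Z_L = Z_0·(1 + Γ)/(1 − Γ) = 75·(1.06 + j0.126)/(0.936 − j0.126)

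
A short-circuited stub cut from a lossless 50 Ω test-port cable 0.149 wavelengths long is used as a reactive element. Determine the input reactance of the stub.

βl = 2π × 0.149 = 53.6°
tan(βl) = 1.36
For a short-circuited stub, Z_in = jZ_0·tan(βl)

X_in ≈ 67.9 Ω (inductive)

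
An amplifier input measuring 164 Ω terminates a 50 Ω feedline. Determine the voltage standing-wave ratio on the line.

Γ = (164 − 50)/(164 + 50) = 0.533
VSWR = (1 + 0.533)/(1 − 0.533)

VSWR ≈ 3.28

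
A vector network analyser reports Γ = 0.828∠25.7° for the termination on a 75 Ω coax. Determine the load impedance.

Z_L = Z_0·(1 + Γ)/(1 − Γ) = 75·(1.75 + j0.359)/(0.254 − j0.359)

Z_L ≈ 122 + j278 Ω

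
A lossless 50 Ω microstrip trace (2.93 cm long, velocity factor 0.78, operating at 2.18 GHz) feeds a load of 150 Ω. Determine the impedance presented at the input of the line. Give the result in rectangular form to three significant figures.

λ = v/f = 0.78·c / 2.18 GHz = 0.107 m
βl = 2π·l/λ = 2π × 0.273 = 98.3°
tan(βl) = tan(98.3°) = -6.88
Z_in = Z_0·(Z_L + jZ_0·tanβl)/(Z_0 + jZ_L·tanβl)
     = 50·(150 − j344)/(50 − j1030)

Z_in ≈ 17 + j6.44 Ω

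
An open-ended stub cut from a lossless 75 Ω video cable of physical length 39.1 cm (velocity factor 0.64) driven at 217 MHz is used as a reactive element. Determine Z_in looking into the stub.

Z_in ≈ +j196 Ω

λ = v/f = 0.64·c / 217 MHz = 0.885 m
βl = 2π·l/λ = 2π × 0.442 = 159°
tan(βl) = -0.382
For an open-ended stub, Z_in = −jZ_0·cot(βl) = −jZ_0/tan(βl)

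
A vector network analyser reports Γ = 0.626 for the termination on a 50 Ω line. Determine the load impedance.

Z_L ≈ 217 Ω

Z_L = Z_0·(1 + Γ)/(1 − Γ) = 50·(1.63)/(0.374)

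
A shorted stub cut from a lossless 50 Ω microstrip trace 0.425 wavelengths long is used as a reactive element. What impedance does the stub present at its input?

Z_in ≈ −j25.5 Ω

βl = 2π × 0.425 = 153°
tan(βl) = -0.51
For a shorted stub, Z_in = jZ_0·tan(βl)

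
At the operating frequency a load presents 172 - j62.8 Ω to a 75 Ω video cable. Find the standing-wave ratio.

VSWR ≈ 2.66

Γ = (Z_L − Z_0)/(Z_L + Z_0) = (97 − j62.8)/(247 − j62.8)
|Γ| = 116/255 = 0.453
VSWR = (1 + |Γ|)/(1 − |Γ|) = 1.45/0.547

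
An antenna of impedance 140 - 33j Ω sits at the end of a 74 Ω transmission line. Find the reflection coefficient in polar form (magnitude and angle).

Γ ≈ 0.341 ∠ -17.8°

Γ = (Z_L − Z_0)/(Z_L + Z_0) = (66 − j33)/(214 − j33)
|Γ| = 73.8/217 = 0.341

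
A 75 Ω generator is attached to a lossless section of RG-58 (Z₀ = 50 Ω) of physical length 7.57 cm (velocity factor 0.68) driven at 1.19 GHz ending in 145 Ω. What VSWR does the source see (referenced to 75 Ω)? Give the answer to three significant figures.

λ = v/f = 0.68·c / 1.19 GHz = 0.171 m
βl = 2π·l/λ = 2π × 0.442 = 159°
tan(βl) = -0.384
Z_in = Z_0·(Z_L + jZ_0·tanβl)/(Z_0 + jZ_L·tanβl) = 74.2 + j63.5 Ω
Γ_s = (Z_in − Z_s)/(Z_in + Z_s) = (-0.803 + j63.5)/(149 + j63.5), |Γ_s| = 0.392
VSWR = (1 + |Γ_s|)/(1 − |Γ_s|)

VSWR ≈ 2.29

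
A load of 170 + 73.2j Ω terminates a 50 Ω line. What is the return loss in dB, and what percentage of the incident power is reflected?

RL ≈ 4.35 dB; 36.8% of incident power reflected

Γ = (120 + j73.2)/(220 + j73.2), |Γ| = 0.606
RL = −20·log₁₀(0.606) = 4.35 dB
P_refl/P_inc = |Γ|² = 0.368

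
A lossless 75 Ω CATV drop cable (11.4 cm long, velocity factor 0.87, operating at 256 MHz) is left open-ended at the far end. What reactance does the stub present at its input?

X_in ≈ -88.6 Ω (capacitive)

λ = v/f = 0.87·c / 256 MHz = 1.02 m
βl = 2π·l/λ = 2π × 0.112 = 40.3°
tan(βl) = 0.847
For an open-ended stub, Z_in = −jZ_0·cot(βl) = −jZ_0/tan(βl)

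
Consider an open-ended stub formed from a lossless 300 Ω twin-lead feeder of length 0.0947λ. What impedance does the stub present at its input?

Z_in ≈ −j443 Ω

βl = 2π × 0.0947 = 34.1°
tan(βl) = 0.677
For an open-ended stub, Z_in = −jZ_0·cot(βl) = −jZ_0/tan(βl)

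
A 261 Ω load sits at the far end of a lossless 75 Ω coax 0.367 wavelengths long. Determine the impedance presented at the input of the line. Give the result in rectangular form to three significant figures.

Z_in ≈ 36.7 + j58.3 Ω

βl = 2π × 0.367 = 132°
tan(βl) = tan(132°) = -1.11
Z_in = Z_0·(Z_L + jZ_0·tanβl)/(Z_0 + jZ_L·tanβl)
     = 75·(261 − j82.9)/(75 − j289)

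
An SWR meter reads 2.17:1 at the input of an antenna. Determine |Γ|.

|Γ| ≈ 0.369

|Γ| = (S − 1)/(S + 1) = (2.17 − 1)/(2.17 + 1) = 1.17/3.17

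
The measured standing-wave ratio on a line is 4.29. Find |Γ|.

|Γ| = (S − 1)/(S + 1) = (4.29 − 1)/(4.29 + 1) = 3.29/5.29

|Γ| ≈ 0.622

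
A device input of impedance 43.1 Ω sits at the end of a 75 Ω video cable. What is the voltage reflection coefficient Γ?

Γ = (Z_L − Z_0)/(Z_L + Z_0) = (43.1 − 75)/(43.1 + 75) = -31.9/118.1

Γ = -0.27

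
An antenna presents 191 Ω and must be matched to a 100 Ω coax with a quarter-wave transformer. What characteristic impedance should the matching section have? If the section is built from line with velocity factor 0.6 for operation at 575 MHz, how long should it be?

Z_qwt = √(Z_0·R_L) = √(100 × 191) = √19100
λ = 0.6·c/f = 0.313 m, so l = λ/4 = 0.0783 m

Z_qwt ≈ 138 Ω; length ≈ 7.83 cm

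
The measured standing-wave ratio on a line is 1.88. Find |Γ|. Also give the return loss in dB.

|Γ| ≈ 0.306; return loss ≈ 10.3 dB

|Γ| = (S − 1)/(S + 1) = (1.88 − 1)/(1.88 + 1) = 0.88/2.88
RL = −20·log₁₀|Γ| = −20·log₁₀(0.306)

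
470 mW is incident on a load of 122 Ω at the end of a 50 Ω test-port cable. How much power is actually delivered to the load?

Γ = (122 − 50)/(122 + 50) = 0.419
|Γ|² = 0.175
P_refl = |Γ|²·P_inc = 82.4 mW, P_del = (1 − |Γ|²)·P_inc = 388 mW

P_delivered ≈ 388 mW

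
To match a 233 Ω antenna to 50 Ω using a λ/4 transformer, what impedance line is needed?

Z_qwt ≈ 108 Ω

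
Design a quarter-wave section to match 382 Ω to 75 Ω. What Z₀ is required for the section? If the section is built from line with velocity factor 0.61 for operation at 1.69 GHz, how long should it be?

Z_qwt = √(Z_0·R_L) = √(75 × 382) = √28650
λ = 0.61·c/f = 0.108 m, so l = λ/4 = 0.0271 m

Z_qwt ≈ 169 Ω; length ≈ 2.71 cm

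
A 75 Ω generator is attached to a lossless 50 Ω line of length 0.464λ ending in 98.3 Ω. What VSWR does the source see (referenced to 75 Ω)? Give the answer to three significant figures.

VSWR ≈ 1.44

βl = 2π × 0.464 = 167°
tan(βl) = -0.23
Z_in = Z_0·(Z_L + jZ_0·tanβl)/(Z_0 + jZ_L·tanβl) = 85.9 + j27.4 Ω
Γ_s = (Z_in − Z_s)/(Z_in + Z_s) = (10.9 + j27.4)/(161 + j27.4), |Γ_s| = 0.181
VSWR = (1 + |Γ_s|)/(1 − |Γ_s|)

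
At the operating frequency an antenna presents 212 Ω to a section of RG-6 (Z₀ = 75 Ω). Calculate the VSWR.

For a purely resistive load, VSWR = R_L/Z_0 or Z_0/R_L (whichever > 1) = 212/75

VSWR ≈ 2.83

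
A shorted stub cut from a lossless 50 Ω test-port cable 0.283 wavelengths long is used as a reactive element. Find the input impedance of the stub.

βl = 2π × 0.283 = 102°
tan(βl) = -4.75
For a shorted stub, Z_in = jZ_0·tan(βl)

Z_in ≈ −j238 Ω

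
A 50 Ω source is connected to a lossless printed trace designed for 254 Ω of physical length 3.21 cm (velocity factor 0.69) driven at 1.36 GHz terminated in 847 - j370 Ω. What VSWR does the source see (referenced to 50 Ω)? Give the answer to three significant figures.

VSWR ≈ 1.81

λ = v/f = 0.69·c / 1.36 GHz = 0.152 m
βl = 2π·l/λ = 2π × 0.211 = 75.9°
tan(βl) = 3.99
Z_in = Z_0·(Z_L + jZ_0·tanβl)/(Z_0 + jZ_L·tanβl) = 64.1 − j30.8 Ω
Γ_s = (Z_in − Z_s)/(Z_in + Z_s) = (14.1 − j30.8)/(114 − j30.8), |Γ_s| = 0.287
VSWR = (1 + |Γ_s|)/(1 − |Γ_s|)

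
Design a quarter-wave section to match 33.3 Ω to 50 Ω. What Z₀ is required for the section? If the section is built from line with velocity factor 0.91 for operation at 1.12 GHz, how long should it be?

Z_qwt = √(Z_0·R_L) = √(50 × 33.3) = √1665
λ = 0.91·c/f = 0.244 m, so l = λ/4 = 0.0609 m

Z_qwt ≈ 40.8 Ω; length ≈ 6.09 cm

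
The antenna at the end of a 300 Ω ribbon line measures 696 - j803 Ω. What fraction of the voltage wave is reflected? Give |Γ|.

|Γ| ≈ 0.7

Γ = (Z_L − Z_0)/(Z_L + Z_0) = (396 − j803)/(996 − j803)
|Γ| = 895/1280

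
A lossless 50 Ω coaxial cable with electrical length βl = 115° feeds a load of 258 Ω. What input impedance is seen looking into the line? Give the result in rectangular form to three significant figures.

tan(βl) = tan(115°) = -2.14
Z_in = Z_0·(Z_L + jZ_0·tanβl)/(Z_0 + jZ_L·tanβl)
     = 50·(258 − j107)/(50 − j553)

Z_in ≈ 11.7 + j22.3 Ω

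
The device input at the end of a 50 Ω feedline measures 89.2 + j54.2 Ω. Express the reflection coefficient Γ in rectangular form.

Γ ≈ 0.376 + j0.243

Γ = (Z_L − Z_0)/(Z_L + Z_0) = (39.2 + j54.2)/(139.2 + j54.2)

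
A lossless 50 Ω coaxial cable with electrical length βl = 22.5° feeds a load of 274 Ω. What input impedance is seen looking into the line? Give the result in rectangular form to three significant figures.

Z_in ≈ 52.2 − j97.7 Ω

tan(βl) = tan(22.5°) = 0.414
Z_in = Z_0·(Z_L + jZ_0·tanβl)/(Z_0 + jZ_L·tanβl)
     = 50·(274 + j20.7)/(50 + j113)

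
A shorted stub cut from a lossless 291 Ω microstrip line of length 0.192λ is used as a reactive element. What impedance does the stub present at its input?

Z_in ≈ +j763 Ω

βl = 2π × 0.192 = 69.1°
tan(βl) = 2.62
For a shorted stub, Z_in = jZ_0·tan(βl)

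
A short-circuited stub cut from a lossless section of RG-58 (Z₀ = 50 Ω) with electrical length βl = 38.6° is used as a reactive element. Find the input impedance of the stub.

tan(βl) = 0.798
For a short-circuited stub, Z_in = jZ_0·tan(βl)

Z_in ≈ +j39.9 Ω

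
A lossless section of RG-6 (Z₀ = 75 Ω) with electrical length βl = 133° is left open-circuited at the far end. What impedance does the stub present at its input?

Z_in ≈ +j69.9 Ω

tan(βl) = -1.07
For an open-circuited stub, Z_in = −jZ_0·cot(βl) = −jZ_0/tan(βl)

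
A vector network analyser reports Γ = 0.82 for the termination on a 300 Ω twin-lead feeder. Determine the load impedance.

Z_L = Z_0·(1 + Γ)/(1 − Γ) = 300·(1.82)/(0.18)

Z_L ≈ 3030 Ω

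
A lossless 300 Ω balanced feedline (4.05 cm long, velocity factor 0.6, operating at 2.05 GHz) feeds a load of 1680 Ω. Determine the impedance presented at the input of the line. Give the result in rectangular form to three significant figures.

Z_in ≈ 608 + j771 Ω

λ = v/f = 0.6·c / 2.05 GHz = 0.0878 m
βl = 2π·l/λ = 2π × 0.461 = 166°
tan(βl) = tan(166°) = -0.248
Z_in = Z_0·(Z_L + jZ_0·tanβl)/(Z_0 + jZ_L·tanβl)
     = 300·(1680 − j74.5)/(300 − j417)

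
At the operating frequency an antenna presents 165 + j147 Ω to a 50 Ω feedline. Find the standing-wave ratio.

Γ = (Z_L − Z_0)/(Z_L + Z_0) = (115 + j147)/(215 + j147)
|Γ| = 187/260 = 0.717
VSWR = (1 + |Γ|)/(1 − |Γ|) = 1.72/0.283

VSWR ≈ 6.06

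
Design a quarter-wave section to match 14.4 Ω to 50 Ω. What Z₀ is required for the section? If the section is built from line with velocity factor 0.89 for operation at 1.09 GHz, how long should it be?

Z_qwt ≈ 26.8 Ω; length ≈ 6.12 cm

Z_qwt = √(Z_0·R_L) = √(50 × 14.4) = √720
λ = 0.89·c/f = 0.245 m, so l = λ/4 = 0.0612 m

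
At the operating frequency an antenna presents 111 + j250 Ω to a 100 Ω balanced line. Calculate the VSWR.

VSWR ≈ 7.51

Γ = (Z_L − Z_0)/(Z_L + Z_0) = (11 + j250)/(211 + j250)
|Γ| = 250/327 = 0.765
VSWR = (1 + |Γ|)/(1 − |Γ|) = 1.76/0.235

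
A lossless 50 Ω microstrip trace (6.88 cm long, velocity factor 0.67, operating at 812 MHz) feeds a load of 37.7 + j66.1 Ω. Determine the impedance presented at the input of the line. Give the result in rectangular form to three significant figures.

λ = v/f = 0.67·c / 812 MHz = 0.248 m
βl = 2π·l/λ = 2π × 0.278 = 100°
tan(βl) = tan(100°) = -5.64
Z_in = Z_0·(Z_L + jZ_0·tanβl)/(Z_0 + jZ_L·tanβl)
     = 50·(37.7 − j216)/(423 − j213)

Z_in ≈ 13.8 − j18.6 Ω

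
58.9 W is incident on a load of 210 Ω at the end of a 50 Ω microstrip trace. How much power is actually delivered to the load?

P_delivered ≈ 36.6 W

Γ = (210 − 50)/(210 + 50) = 0.615
|Γ|² = 0.379
P_refl = |Γ|²·P_inc = 22.3 W, P_del = (1 − |Γ|²)·P_inc = 36.6 W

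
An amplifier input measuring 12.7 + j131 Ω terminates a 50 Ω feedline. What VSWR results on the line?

Γ = (Z_L − Z_0)/(Z_L + Z_0) = (-37.3 + j131)/(62.7 + j131)
|Γ| = 136/145 = 0.938
VSWR = (1 + |Γ|)/(1 − |Γ|) = 1.94/0.0621

VSWR ≈ 31.2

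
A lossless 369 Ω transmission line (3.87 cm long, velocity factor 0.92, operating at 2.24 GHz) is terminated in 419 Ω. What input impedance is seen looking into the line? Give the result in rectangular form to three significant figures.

Z_in ≈ 337 + j30.9 Ω

λ = v/f = 0.92·c / 2.24 GHz = 0.123 m
βl = 2π·l/λ = 2π × 0.314 = 113°
tan(βl) = tan(113°) = -2.35
Z_in = Z_0·(Z_L + jZ_0·tanβl)/(Z_0 + jZ_L·tanβl)
     = 369·(419 − j866)/(369 − j984)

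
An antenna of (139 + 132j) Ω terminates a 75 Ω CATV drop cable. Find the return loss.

RL ≈ 4.68 dB

Γ = (64 + j132)/(214 + j132), |Γ| = 0.583
RL = −20·log₁₀|Γ| = −20·log₁₀(0.583)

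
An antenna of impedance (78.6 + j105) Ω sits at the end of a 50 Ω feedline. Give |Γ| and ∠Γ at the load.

Γ ≈ 0.655 ∠ 35.5°

Γ = (Z_L − Z_0)/(Z_L + Z_0) = (28.6 + j105)/(128.6 + j105)
|Γ| = 109/166 = 0.655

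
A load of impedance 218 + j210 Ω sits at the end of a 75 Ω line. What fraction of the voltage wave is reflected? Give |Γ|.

Γ = (Z_L − Z_0)/(Z_L + Z_0) = (143 + j210)/(293 + j210)
|Γ| = 254/360

|Γ| ≈ 0.705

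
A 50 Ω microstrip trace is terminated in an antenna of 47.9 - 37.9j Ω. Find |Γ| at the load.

Γ = (Z_L − Z_0)/(Z_L + Z_0) = (-2.1 − j37.9)/(97.9 − j37.9)
|Γ| = 38/105

|Γ| ≈ 0.362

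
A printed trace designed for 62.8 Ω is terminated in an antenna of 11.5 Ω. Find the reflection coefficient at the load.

Γ = (Z_L − Z_0)/(Z_L + Z_0) = (11.5 − 62.8)/(11.5 + 62.8) = -51.3/74.3

Γ = -0.69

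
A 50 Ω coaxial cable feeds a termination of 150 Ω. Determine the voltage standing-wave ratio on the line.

VSWR ≈ 3

Γ = (150 − 50)/(150 + 50) = 0.5
VSWR = (1 + 0.5)/(1 − 0.5)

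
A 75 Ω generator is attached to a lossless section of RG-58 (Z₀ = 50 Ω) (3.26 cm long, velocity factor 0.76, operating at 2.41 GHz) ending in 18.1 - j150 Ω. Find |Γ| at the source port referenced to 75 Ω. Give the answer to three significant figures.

|Γ| ≈ 0.929

λ = v/f = 0.76·c / 2.41 GHz = 0.0946 m
βl = 2π·l/λ = 2π × 0.345 = 124°
tan(βl) = -1.48
Z_in = Z_0·(Z_L + jZ_0·tanβl)/(Z_0 + jZ_L·tanβl) = 4.77 + j64.4 Ω
Γ_s = (Z_in − Z_s)/(Z_in + Z_s) = (-70.2 + j64.4)/(79.8 + j64.4), |Γ_s| = 0.929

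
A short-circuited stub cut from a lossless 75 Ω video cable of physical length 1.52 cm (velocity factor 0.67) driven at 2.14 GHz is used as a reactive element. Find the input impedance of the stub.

λ = v/f = 0.67·c / 2.14 GHz = 0.0939 m
βl = 2π·l/λ = 2π × 0.162 = 58.3°
tan(βl) = 1.62
For a short-circuited stub, Z_in = jZ_0·tan(βl)

Z_in ≈ +j121 Ω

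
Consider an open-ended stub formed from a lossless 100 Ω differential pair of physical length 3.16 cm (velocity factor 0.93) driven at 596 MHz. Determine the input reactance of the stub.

X_in ≈ -221 Ω (capacitive)

λ = v/f = 0.93·c / 596 MHz = 0.468 m
βl = 2π·l/λ = 2π × 0.0675 = 24.3°
tan(βl) = 0.452
For an open-ended stub, Z_in = −jZ_0·cot(βl) = −jZ_0/tan(βl)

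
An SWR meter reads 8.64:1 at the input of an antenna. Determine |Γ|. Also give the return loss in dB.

|Γ| ≈ 0.793; return loss ≈ 2.02 dB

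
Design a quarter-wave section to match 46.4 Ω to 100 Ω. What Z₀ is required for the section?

Z_qwt = √(Z_0·R_L) = √(100 × 46.4) = √4640

Z_qwt ≈ 68.1 Ω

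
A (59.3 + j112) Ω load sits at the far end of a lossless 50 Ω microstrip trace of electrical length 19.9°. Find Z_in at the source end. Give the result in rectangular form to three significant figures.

tan(βl) = tan(19.9°) = 0.362
Z_in = Z_0·(Z_L + jZ_0·tanβl)/(Z_0 + jZ_L·tanβl)
     = 50·(59.3 + j130)/(9.46 + j21.5)

Z_in ≈ 305 − j3.88 Ω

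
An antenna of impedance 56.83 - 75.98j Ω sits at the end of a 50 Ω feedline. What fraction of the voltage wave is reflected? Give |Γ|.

Γ = (Z_L − Z_0)/(Z_L + Z_0) = (6.83 − j75.98)/(106.8 − j75.98)
|Γ| = 76.3/131

|Γ| ≈ 0.582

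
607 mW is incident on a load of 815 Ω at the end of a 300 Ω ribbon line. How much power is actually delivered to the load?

Γ = (815 − 300)/(815 + 300) = 0.462
|Γ|² = 0.213
P_refl = |Γ|²·P_inc = 129 mW, P_del = (1 − |Γ|²)·P_inc = 478 mW

P_delivered ≈ 478 mW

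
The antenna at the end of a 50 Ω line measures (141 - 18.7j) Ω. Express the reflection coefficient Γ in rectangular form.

Γ = (Z_L − Z_0)/(Z_L + Z_0) = (91 − j18.7)/(191 − j18.7)

Γ ≈ 0.481 − j0.0508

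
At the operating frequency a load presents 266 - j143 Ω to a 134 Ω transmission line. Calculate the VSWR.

Γ = (Z_L − Z_0)/(Z_L + Z_0) = (132 − j143)/(400 − j143)
|Γ| = 195/425 = 0.458
VSWR = (1 + |Γ|)/(1 − |Γ|) = 1.46/0.542

VSWR ≈ 2.69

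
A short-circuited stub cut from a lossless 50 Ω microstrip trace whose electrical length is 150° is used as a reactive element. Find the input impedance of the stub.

tan(βl) = -0.577
For a short-circuited stub, Z_in = jZ_0·tan(βl)

Z_in ≈ −j28.9 Ω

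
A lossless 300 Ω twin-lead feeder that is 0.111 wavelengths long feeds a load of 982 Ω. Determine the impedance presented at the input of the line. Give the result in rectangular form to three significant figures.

Z_in ≈ 196 − j287 Ω

βl = 2π × 0.111 = 40°
tan(βl) = tan(40°) = 0.838
Z_in = Z_0·(Z_L + jZ_0·tanβl)/(Z_0 + jZ_L·tanβl)
     = 300·(982 + j251)/(300 + j823)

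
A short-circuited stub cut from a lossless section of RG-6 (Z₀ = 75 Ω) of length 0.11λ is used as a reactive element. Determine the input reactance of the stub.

X_in ≈ 62 Ω (inductive)

βl = 2π × 0.11 = 39.6°
tan(βl) = 0.827
For a short-circuited stub, Z_in = jZ_0·tan(βl)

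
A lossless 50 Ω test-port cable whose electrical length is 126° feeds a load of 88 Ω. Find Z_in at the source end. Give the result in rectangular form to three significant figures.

Z_in ≈ 37.1 + j21 Ω

tan(βl) = tan(126°) = -1.38
Z_in = Z_0·(Z_L + jZ_0·tanβl)/(Z_0 + jZ_L·tanβl)
     = 50·(88 − j68.8)/(50 − j121)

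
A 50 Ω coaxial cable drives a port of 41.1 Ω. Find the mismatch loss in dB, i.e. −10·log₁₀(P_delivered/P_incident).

mismatch loss ≈ 0.0416 dB

Γ = (41.1 − 50)/(41.1 + 50) = -0.0977
|Γ|² = 0.00954, so P_del/P_inc = 1 − |Γ|² = 0.99
ML = −10·log₁₀(1 − |Γ|²)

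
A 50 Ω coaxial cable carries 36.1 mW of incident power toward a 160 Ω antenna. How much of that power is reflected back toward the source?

Γ = (160 − 50)/(160 + 50) = 0.524
|Γ|² = 0.274
P_refl = |Γ|²·P_inc = 9.9 mW, P_del = (1 − |Γ|²)·P_inc = 26.2 mW

P_reflected ≈ 9.9 mW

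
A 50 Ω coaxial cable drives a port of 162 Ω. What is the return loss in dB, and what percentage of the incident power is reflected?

Γ = (162 − 50)/(162 + 50) = 0.528
RL = −20·log₁₀(0.528) = 5.54 dB
P_refl/P_inc = |Γ|² = 0.279

RL ≈ 5.54 dB; 27.9% of incident power reflected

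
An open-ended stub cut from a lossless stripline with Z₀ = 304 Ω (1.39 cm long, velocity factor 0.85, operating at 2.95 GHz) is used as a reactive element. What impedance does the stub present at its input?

λ = v/f = 0.85·c / 2.95 GHz = 0.0864 m
βl = 2π·l/λ = 2π × 0.161 = 57.9°
tan(βl) = 1.59
For an open-ended stub, Z_in = −jZ_0·cot(βl) = −jZ_0/tan(βl)

Z_in ≈ −j191 Ω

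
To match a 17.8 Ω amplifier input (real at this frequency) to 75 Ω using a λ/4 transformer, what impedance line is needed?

Z_qwt = √(Z_0·R_L) = √(75 × 17.8) = √1335

Z_qwt ≈ 36.5 Ω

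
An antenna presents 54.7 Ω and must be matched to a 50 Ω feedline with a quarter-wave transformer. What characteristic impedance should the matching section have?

Z_qwt = √(Z_0·R_L) = √(50 × 54.7) = √2735

Z_qwt ≈ 52.3 Ω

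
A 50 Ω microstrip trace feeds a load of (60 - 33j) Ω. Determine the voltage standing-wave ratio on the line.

Γ = (Z_L − Z_0)/(Z_L + Z_0) = (10 − j33)/(110 − j33)
|Γ| = 34.5/115 = 0.3
VSWR = (1 + |Γ|)/(1 − |Γ|) = 1.3/0.7

VSWR ≈ 1.86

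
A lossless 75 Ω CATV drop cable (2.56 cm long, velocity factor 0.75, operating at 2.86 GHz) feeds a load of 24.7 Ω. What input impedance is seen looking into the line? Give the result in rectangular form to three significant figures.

Z_in ≈ 84 − j92.3 Ω

λ = v/f = 0.75·c / 2.86 GHz = 0.0787 m
βl = 2π·l/λ = 2π × 0.325 = 117°
tan(βl) = tan(117°) = -1.95
Z_in = Z_0·(Z_L + jZ_0·tanβl)/(Z_0 + jZ_L·tanβl)
     = 75·(24.7 − j146)/(75 − j48.2)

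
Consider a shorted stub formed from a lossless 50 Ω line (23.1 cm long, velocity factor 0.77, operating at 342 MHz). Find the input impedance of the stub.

λ = v/f = 0.77·c / 342 MHz = 0.675 m
βl = 2π·l/λ = 2π × 0.342 = 123°
tan(βl) = -1.53
For a shorted stub, Z_in = jZ_0·tan(βl)

Z_in ≈ −j76.6 Ω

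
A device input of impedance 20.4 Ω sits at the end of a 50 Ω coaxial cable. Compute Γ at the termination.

Γ = -0.42

Γ = (Z_L − Z_0)/(Z_L + Z_0) = (20.4 − 50)/(20.4 + 50) = -29.6/70.4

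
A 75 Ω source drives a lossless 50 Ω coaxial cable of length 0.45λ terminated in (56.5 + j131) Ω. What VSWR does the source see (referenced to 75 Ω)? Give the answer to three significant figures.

βl = 2π × 0.45 = 162°
tan(βl) = -0.325
Z_in = Z_0·(Z_L + jZ_0·tanβl)/(Z_0 + jZ_L·tanβl) = 17.5 + j65.5 Ω
Γ_s = (Z_in − Z_s)/(Z_in + Z_s) = (-57.5 + j65.5)/(92.5 + j65.5), |Γ_s| = 0.768
VSWR = (1 + |Γ_s|)/(1 − |Γ_s|)

VSWR ≈ 7.64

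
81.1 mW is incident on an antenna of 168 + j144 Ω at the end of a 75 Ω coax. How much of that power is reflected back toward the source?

|Γ| = |(93 + j144)/(243 + j144)| = 0.607
|Γ|² = 0.368
P_refl = |Γ|²·P_inc = 29.9 mW, P_del = (1 − |Γ|²)·P_inc = 51.2 mW

P_reflected ≈ 29.9 mW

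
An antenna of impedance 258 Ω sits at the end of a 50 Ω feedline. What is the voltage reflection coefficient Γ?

Γ = (Z_L − Z_0)/(Z_L + Z_0) = (258 − 50)/(258 + 50) = 208/308

Γ = 0.675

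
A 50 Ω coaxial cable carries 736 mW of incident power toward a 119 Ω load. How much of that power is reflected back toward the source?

Γ = (119 − 50)/(119 + 50) = 0.408
|Γ|² = 0.167
P_refl = |Γ|²·P_inc = 123 mW, P_del = (1 − |Γ|²)·P_inc = 613 mW

P_reflected ≈ 123 mW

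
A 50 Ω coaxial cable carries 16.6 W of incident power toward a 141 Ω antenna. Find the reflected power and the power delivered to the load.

P_reflected ≈ 3.77 W; P_delivered ≈ 12.8 W

Γ = (141 − 50)/(141 + 50) = 0.476
|Γ|² = 0.227
P_refl = |Γ|²·P_inc = 3.77 W, P_del = (1 − |Γ|²)·P_inc = 12.8 W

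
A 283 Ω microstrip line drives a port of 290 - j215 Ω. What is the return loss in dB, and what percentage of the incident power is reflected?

RL ≈ 9.08 dB; 12.4% of incident power reflected

Γ = (7 − j215)/(573 − j215), |Γ| = 0.351
RL = −20·log₁₀(0.351) = 9.08 dB
P_refl/P_inc = |Γ|² = 0.124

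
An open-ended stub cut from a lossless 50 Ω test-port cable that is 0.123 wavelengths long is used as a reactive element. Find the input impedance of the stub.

βl = 2π × 0.123 = 44.3°
tan(βl) = 0.975
For an open-ended stub, Z_in = −jZ_0·cot(βl) = −jZ_0/tan(βl)

Z_in ≈ −j51.3 Ω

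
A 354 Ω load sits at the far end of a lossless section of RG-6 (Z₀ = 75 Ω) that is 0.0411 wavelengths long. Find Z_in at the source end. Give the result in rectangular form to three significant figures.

βl = 2π × 0.0411 = 14.8°
tan(βl) = tan(14.8°) = 0.264
Z_in = Z_0·(Z_L + jZ_0·tanβl)/(Z_0 + jZ_L·tanβl)
     = 75·(354 + j19.8)/(75 + j93.5)

Z_in ≈ 148 − j165 Ω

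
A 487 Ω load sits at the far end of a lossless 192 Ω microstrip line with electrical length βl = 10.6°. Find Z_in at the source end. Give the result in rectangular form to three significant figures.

Z_in ≈ 411 − j159 Ω

tan(βl) = tan(10.6°) = 0.187
Z_in = Z_0·(Z_L + jZ_0·tanβl)/(Z_0 + jZ_L·tanβl)
     = 192·(487 + j35.9)/(192 + j91.1)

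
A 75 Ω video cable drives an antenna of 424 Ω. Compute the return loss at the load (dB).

RL ≈ 3.11 dB

Γ = (424 − 75)/(424 + 75) = 0.699
RL = −20·log₁₀|Γ| = −20·log₁₀(0.699)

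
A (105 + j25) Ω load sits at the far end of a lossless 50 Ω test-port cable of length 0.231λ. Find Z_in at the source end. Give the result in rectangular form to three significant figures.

βl = 2π × 0.231 = 83.2°
tan(βl) = tan(83.2°) = 8.34
Z_in = Z_0·(Z_L + jZ_0·tanβl)/(Z_0 + jZ_L·tanβl)
     = 50·(105 + j442)/(-158 + j875)

Z_in ≈ 23.4 − j10.2 Ω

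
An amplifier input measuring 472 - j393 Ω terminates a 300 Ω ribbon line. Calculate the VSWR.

VSWR ≈ 2.96

Γ = (Z_L − Z_0)/(Z_L + Z_0) = (172 − j393)/(772 − j393)
|Γ| = 429/866 = 0.495
VSWR = (1 + |Γ|)/(1 − |Γ|) = 1.5/0.505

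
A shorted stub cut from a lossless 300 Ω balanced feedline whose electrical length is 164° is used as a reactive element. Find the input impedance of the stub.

tan(βl) = -0.287
For a shorted stub, Z_in = jZ_0·tan(βl)

Z_in ≈ −j86 Ω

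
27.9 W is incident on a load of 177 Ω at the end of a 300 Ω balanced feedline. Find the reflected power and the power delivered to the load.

Γ = (177 − 300)/(177 + 300) = -0.258
|Γ|² = 0.0665
P_refl = |Γ|²·P_inc = 1.86 W, P_del = (1 − |Γ|²)·P_inc = 26 W

P_reflected ≈ 1.86 W; P_delivered ≈ 26 W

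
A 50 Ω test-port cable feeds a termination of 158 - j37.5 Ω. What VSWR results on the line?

VSWR ≈ 3.36

Γ = (Z_L − Z_0)/(Z_L + Z_0) = (108 − j37.5)/(208 − j37.5)
|Γ| = 114/211 = 0.541
VSWR = (1 + |Γ|)/(1 − |Γ|) = 1.54/0.459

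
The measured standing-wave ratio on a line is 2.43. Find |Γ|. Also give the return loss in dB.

|Γ| = (S − 1)/(S + 1) = (2.43 − 1)/(2.43 + 1) = 1.43/3.43
RL = −20·log₁₀|Γ| = −20·log₁₀(0.417)

|Γ| ≈ 0.417; return loss ≈ 7.6 dB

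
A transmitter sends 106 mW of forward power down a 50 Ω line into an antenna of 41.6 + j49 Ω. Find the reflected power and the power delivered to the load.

|Γ| = |(-8.4 + j49)/(91.6 + j49)| = 0.479
|Γ|² = 0.229
P_refl = |Γ|²·P_inc = 24.3 mW, P_del = (1 − |Γ|²)·P_inc = 81.7 mW

P_reflected ≈ 24.3 mW; P_delivered ≈ 81.7 mW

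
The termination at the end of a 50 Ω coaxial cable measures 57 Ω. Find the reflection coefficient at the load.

Γ = (Z_L − Z_0)/(Z_L + Z_0) = (57 − 50)/(57 + 50) = 7/107

Γ = 0.0654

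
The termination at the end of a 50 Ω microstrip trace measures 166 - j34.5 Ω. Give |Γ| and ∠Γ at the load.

Γ = (Z_L − Z_0)/(Z_L + Z_0) = (116 − j34.5)/(216 − j34.5)
|Γ| = 121/219 = 0.553

Γ ≈ 0.553 ∠ -7.49°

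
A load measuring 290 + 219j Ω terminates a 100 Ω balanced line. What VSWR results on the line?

Γ = (Z_L − Z_0)/(Z_L + Z_0) = (190 + j219)/(390 + j219)
|Γ| = 290/447 = 0.648
VSWR = (1 + |Γ|)/(1 − |Γ|) = 1.65/0.352

VSWR ≈ 4.69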